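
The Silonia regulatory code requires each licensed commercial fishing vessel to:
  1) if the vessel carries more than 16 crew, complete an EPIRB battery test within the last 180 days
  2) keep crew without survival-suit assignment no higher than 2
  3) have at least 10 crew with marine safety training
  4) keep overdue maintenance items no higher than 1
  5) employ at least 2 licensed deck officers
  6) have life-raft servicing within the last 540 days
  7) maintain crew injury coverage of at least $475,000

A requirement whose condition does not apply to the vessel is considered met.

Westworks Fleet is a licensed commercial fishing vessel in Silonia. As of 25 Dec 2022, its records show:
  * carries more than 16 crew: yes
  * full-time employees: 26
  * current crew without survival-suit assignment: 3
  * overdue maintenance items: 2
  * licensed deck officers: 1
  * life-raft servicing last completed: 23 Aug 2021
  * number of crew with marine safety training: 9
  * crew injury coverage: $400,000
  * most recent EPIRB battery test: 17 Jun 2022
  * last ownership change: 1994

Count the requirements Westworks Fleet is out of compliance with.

1. condition 'carries more than 16 crew' holds; EPIRB battery test 191 days ago vs limit 180 → not met
2. crew without survival-suit assignment 3 > 2 → not met
3. crew with marine safety training 9 < 10 → not met
4. overdue maintenance items 2 > 1 → not met
5. licensed deck officers 1 < 2 → not met
6. life-raft servicing 489 days ago vs limit 540 → met
7. crew injury coverage $400,000 < $475,000 → not met
Not met: 6 of 7

6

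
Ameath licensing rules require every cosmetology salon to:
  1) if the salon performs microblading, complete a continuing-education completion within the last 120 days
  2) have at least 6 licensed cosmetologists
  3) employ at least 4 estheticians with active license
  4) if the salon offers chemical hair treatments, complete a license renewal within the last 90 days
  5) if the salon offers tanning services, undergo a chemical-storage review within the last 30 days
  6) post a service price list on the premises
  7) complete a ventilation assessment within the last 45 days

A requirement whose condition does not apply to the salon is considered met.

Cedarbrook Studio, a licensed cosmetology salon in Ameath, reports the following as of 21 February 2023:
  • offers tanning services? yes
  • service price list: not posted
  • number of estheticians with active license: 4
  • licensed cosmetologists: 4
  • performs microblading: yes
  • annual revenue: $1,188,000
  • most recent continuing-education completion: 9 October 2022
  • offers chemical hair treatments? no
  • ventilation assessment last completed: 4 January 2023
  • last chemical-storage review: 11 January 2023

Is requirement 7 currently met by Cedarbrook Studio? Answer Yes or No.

7. ventilation assessment 48 days ago vs limit 45 → not met

No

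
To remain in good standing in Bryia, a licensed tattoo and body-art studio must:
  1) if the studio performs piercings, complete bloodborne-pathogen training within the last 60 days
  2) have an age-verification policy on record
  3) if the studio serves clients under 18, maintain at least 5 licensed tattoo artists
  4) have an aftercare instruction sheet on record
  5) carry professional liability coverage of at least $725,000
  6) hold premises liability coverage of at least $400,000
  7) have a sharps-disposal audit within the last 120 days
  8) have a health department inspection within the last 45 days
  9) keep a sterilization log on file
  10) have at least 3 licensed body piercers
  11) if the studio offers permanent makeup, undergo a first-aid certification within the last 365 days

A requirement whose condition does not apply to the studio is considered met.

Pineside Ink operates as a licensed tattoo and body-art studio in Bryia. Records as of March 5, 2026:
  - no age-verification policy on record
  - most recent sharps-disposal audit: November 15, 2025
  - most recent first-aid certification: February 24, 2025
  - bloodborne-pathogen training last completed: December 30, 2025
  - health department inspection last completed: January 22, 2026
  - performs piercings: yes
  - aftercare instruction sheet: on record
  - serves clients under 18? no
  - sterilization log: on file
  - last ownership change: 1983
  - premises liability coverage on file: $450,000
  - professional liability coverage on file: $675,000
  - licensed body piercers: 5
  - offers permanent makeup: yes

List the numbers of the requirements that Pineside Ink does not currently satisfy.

1, 2, 5, 11

1. condition 'performs piercings' holds; bloodborne-pathogen training 65 days ago vs limit 60 → not met
2. age-verification policy absent → not met
3. condition 'serves clients under 18' does not hold → requirement n/a → met
4. aftercare instruction sheet present → met
5. professional liability coverage $675,000 < $725,000 → not met
6. premises liability coverage $450,000 ≥ $400,000 → met
7. sharps-disposal audit 110 days ago vs limit 120 → met
8. health department inspection 42 days ago vs limit 45 → met
9. sterilization log present → met
10. licensed body piercers 5 ≥ 3 → met
11. condition 'offers permanent makeup' holds; first-aid certification 374 days ago vs limit 365 → not met
Not met: 1, 2, 5, 11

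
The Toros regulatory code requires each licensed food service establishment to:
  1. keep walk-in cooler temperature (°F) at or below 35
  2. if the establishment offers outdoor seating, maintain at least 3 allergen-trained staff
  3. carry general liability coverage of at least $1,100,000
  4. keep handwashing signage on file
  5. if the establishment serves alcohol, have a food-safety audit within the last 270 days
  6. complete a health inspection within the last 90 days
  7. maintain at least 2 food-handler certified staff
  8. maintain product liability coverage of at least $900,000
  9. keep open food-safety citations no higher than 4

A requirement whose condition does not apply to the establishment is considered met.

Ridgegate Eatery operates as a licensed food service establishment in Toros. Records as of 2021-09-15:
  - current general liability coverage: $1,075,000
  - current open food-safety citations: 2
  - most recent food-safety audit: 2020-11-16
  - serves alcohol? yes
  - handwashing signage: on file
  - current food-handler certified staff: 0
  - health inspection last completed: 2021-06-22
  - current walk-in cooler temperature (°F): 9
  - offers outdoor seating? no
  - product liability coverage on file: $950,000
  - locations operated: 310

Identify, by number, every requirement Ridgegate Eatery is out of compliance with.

3, 5, 7

1. walk-in cooler temperature (°F) 9 ≤ 35 → met
2. condition 'offers outdoor seating' does not hold → requirement n/a → met
3. general liability coverage $1,075,000 < $1,100,000 → not met
4. handwashing signage present → met
5. condition 'serves alcohol' holds; food-safety audit 303 days ago vs limit 270 → not met
6. health inspection 85 days ago vs limit 90 → met
7. food-handler certified staff 0 < 2 → not met
8. product liability coverage $950,000 ≥ $900,000 → met
9. open food-safety citations 2 ≤ 4 → met
Not met: 3, 5, 7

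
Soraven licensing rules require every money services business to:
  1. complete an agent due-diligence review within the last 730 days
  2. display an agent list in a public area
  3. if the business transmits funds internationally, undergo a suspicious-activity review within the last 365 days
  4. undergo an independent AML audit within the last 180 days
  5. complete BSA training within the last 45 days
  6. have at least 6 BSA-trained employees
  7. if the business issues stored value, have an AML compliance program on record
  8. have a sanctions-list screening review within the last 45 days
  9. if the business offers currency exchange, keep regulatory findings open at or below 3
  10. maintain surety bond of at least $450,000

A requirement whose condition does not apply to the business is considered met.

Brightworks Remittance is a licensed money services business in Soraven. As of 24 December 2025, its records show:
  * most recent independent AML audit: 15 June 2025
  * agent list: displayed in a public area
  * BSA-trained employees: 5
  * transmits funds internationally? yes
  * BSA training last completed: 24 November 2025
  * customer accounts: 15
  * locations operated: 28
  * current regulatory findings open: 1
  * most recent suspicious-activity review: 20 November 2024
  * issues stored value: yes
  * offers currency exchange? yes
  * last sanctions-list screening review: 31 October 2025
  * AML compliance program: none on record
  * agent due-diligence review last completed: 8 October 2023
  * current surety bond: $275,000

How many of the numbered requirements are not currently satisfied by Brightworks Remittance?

7

1. agent due-diligence review 808 days ago vs limit 730 → not met
2. agent list present → met
3. condition 'transmits funds internationally' holds; suspicious-activity review 399 days ago vs limit 365 → not met
4. independent AML audit 192 days ago vs limit 180 → not met
5. BSA training 30 days ago vs limit 45 → met
6. BSA-trained employees 5 < 6 → not met
7. condition 'issues stored value' holds; AML compliance program absent → not met
8. sanctions-list screening review 54 days ago vs limit 45 → not met
9. condition 'offers currency exchange' holds; regulatory findings open 1 ≤ 3 → met
10. surety bond $275,000 < $450,000 → not met
Not met: 7 of 10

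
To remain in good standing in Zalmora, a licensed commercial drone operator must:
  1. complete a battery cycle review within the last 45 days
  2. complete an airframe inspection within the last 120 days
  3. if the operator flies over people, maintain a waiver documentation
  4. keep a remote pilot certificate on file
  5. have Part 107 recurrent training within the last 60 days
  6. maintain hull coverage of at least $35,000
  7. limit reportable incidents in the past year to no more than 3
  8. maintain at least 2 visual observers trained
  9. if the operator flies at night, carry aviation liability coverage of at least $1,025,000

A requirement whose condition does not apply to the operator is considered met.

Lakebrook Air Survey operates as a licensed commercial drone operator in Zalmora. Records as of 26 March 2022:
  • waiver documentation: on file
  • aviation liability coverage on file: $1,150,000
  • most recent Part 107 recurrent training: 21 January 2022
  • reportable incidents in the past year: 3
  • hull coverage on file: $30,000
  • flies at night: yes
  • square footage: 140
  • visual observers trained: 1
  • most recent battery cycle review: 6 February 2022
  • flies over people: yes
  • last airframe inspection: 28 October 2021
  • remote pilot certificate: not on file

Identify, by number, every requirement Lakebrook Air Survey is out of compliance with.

1, 2, 4, 5, 6, 8

1. battery cycle review 48 days ago vs limit 45 → not met
2. airframe inspection 149 days ago vs limit 120 → not met
3. condition 'flies over people' holds; waiver documentation present → met
4. remote pilot certificate absent → not met
5. Part 107 recurrent training 64 days ago vs limit 60 → not met
6. hull coverage $30,000 < $35,000 → not met
7. reportable incidents in the past year 3 ≤ 3 → met
8. visual observers trained 1 < 2 → not met
9. condition 'flies at night' holds; aviation liability coverage $1,150,000 ≥ $1,025,000 → met
Not met: 1, 2, 4, 5, 6, 8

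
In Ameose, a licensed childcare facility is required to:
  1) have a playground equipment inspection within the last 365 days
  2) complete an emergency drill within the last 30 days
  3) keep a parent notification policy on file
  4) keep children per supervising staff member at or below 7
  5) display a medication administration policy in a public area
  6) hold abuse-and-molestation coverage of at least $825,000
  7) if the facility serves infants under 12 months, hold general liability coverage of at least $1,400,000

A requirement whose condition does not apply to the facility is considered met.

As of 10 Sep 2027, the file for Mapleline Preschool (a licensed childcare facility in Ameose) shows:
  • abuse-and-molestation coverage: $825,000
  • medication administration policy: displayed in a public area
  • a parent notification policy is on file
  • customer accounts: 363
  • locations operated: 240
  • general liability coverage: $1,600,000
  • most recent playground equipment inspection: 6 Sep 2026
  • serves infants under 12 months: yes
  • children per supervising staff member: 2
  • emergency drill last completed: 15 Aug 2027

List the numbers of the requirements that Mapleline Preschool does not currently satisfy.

1. playground equipment inspection 369 days ago vs limit 365 → not met
2. emergency drill 26 days ago vs limit 30 → met
3. parent notification policy present → met
4. children per supervising staff member 2 ≤ 7 → met
5. medication administration policy present → met
6. abuse-and-molestation coverage $825,000 ≥ $825,000 → met
7. condition 'serves infants under 12 months' holds; general liability coverage $1,600,000 ≥ $1,400,000 → met
Not met: 1

1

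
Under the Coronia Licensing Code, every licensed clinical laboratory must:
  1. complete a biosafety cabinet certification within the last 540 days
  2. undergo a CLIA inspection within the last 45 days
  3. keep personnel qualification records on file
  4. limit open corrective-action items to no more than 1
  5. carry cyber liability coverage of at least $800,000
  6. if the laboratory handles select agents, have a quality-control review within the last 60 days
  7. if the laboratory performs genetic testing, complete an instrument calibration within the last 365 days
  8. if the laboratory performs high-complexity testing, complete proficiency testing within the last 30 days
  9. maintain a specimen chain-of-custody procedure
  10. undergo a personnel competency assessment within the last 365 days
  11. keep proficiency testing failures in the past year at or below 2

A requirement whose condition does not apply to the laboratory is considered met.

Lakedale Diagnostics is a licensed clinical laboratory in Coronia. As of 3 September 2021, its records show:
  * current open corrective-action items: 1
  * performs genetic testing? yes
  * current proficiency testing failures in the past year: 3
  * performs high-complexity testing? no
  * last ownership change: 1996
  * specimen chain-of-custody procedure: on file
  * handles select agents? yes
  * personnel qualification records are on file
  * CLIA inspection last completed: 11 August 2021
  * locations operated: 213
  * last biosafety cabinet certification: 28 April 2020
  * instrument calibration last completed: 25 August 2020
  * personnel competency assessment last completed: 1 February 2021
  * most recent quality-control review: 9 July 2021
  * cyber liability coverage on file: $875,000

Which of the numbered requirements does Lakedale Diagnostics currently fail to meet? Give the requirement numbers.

7, 11

1. biosafety cabinet certification 493 days ago vs limit 540 → met
2. CLIA inspection 23 days ago vs limit 45 → met
3. personnel qualification records present → met
4. open corrective-action items 1 ≤ 1 → met
5. cyber liability coverage $875,000 ≥ $800,000 → met
6. condition 'handles select agents' holds; quality-control review 56 days ago vs limit 60 → met
7. condition 'performs genetic testing' holds; instrument calibration 374 days ago vs limit 365 → not met
8. condition 'performs high-complexity testing' does not hold → requirement n/a → met
9. specimen chain-of-custody procedure present → met
10. personnel competency assessment 214 days ago vs limit 365 → met
11. proficiency testing failures in the past year 3 > 2 → not met
Not met: 7, 11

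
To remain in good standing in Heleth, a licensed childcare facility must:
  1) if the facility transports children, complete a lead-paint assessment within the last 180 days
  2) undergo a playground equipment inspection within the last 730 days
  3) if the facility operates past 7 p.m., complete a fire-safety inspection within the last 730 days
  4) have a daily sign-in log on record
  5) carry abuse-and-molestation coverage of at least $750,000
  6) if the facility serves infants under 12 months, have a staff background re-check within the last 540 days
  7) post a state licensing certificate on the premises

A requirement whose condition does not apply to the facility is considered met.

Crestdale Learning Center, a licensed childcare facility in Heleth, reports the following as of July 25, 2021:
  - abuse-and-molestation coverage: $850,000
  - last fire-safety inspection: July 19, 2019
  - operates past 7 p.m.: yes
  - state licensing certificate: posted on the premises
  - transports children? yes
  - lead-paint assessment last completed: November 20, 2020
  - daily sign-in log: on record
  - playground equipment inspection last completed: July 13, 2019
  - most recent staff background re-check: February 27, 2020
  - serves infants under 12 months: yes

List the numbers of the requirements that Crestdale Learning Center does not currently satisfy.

1. condition 'transports children' holds; lead-paint assessment 247 days ago vs limit 180 → not met
2. playground equipment inspection 743 days ago vs limit 730 → not met
3. condition 'operates past 7 p.m.' holds; fire-safety inspection 737 days ago vs limit 730 → not met
4. daily sign-in log present → met
5. abuse-and-molestation coverage $850,000 ≥ $750,000 → met
6. condition 'serves infants under 12 months' holds; staff background re-check 514 days ago vs limit 540 → met
7. state licensing certificate present → met
Not met: 1, 2, 3

1, 2, 3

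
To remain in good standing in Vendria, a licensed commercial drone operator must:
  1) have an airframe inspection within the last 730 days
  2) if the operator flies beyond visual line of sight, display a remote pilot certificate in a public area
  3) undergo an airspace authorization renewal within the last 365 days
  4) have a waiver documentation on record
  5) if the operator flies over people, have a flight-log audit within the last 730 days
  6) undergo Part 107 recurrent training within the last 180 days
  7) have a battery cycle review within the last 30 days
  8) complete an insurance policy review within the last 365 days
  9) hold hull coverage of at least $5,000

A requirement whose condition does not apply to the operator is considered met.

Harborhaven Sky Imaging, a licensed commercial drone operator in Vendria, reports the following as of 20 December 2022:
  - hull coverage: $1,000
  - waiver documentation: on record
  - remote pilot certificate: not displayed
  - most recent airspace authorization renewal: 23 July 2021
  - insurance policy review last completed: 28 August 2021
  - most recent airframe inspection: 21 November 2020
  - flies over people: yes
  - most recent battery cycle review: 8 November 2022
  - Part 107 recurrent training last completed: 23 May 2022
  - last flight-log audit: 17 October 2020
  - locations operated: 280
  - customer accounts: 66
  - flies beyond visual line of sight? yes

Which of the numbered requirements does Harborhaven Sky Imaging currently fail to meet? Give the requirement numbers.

1. airframe inspection 759 days ago vs limit 730 → not met
2. condition 'flies beyond visual line of sight' holds; remote pilot certificate absent → not met
3. airspace authorization renewal 515 days ago vs limit 365 → not met
4. waiver documentation present → met
5. condition 'flies over people' holds; flight-log audit 794 days ago vs limit 730 → not met
6. Part 107 recurrent training 211 days ago vs limit 180 → not met
7. battery cycle review 42 days ago vs limit 30 → not met
8. insurance policy review 479 days ago vs limit 365 → not met
9. hull coverage $1,000 < $5,000 → not met
Not met: 1, 2, 3, 5, 6, 7, 8, 9

1, 2, 3, 5, 6, 7, 8, 9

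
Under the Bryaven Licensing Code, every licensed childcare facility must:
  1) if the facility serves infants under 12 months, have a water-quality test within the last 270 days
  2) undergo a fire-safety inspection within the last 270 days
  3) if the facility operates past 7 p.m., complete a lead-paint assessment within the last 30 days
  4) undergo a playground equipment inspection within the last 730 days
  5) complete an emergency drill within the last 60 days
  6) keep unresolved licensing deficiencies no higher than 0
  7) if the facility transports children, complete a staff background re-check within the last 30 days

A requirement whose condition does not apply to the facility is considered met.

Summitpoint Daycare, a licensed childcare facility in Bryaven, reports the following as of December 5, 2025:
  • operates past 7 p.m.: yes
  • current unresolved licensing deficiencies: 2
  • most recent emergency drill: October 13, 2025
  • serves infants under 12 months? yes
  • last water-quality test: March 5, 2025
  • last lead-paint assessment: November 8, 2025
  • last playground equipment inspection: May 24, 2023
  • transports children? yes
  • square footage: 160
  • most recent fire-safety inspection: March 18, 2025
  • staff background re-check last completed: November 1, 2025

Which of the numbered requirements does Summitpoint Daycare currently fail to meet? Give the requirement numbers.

1, 4, 6, 7

1. condition 'serves infants under 12 months' holds; water-quality test 275 days ago vs limit 270 → not met
2. fire-safety inspection 262 days ago vs limit 270 → met
3. condition 'operates past 7 p.m.' holds; lead-paint assessment 27 days ago vs limit 30 → met
4. playground equipment inspection 926 days ago vs limit 730 → not met
5. emergency drill 53 days ago vs limit 60 → met
6. unresolved licensing deficiencies 2 > 0 → not met
7. condition 'transports children' holds; staff background re-check 34 days ago vs limit 30 → not met
Not met: 1, 4, 6, 7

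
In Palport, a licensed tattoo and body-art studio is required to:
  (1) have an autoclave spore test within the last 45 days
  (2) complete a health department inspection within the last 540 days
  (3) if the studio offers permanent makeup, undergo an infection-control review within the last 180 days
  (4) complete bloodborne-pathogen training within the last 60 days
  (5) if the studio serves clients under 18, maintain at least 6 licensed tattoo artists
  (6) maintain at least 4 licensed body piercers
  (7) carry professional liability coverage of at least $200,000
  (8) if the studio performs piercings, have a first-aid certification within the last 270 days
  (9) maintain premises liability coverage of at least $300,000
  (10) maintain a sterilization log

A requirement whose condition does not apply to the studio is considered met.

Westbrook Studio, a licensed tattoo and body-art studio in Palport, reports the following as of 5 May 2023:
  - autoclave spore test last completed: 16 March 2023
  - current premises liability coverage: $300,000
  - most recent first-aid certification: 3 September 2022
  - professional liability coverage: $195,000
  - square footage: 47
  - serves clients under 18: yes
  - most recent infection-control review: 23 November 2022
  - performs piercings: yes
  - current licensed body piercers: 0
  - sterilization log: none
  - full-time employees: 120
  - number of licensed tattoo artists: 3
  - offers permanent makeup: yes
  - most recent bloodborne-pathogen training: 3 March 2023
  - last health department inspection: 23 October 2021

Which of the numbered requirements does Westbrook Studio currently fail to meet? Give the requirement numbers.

1, 2, 4, 5, 6, 7, 10

1. autoclave spore test 50 days ago vs limit 45 → not met
2. health department inspection 559 days ago vs limit 540 → not met
3. condition 'offers permanent makeup' holds; infection-control review 163 days ago vs limit 180 → met
4. bloodborne-pathogen training 63 days ago vs limit 60 → not met
5. condition 'serves clients under 18' holds; licensed tattoo artists 3 < 6 → not met
6. licensed body piercers 0 < 4 → not met
7. professional liability coverage $195,000 < $200,000 → not met
8. condition 'performs piercings' holds; first-aid certification 244 days ago vs limit 270 → met
9. premises liability coverage $300,000 ≥ $300,000 → met
10. sterilization log absent → not met
Not met: 1, 2, 4, 5, 6, 7, 10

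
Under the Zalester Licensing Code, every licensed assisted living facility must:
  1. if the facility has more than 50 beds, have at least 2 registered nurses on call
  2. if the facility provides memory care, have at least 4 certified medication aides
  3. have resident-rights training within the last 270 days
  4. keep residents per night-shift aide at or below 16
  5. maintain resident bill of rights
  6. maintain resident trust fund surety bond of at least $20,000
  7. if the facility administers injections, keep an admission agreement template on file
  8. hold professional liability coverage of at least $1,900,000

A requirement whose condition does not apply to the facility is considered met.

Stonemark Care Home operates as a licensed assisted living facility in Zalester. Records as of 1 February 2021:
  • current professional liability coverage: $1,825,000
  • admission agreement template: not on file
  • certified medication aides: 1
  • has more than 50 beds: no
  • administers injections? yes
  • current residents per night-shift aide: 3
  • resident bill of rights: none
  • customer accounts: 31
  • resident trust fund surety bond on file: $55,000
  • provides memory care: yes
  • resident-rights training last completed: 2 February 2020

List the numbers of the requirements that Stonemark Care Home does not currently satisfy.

1. condition 'has more than 50 beds' does not hold → requirement n/a → met
2. condition 'provides memory care' holds; certified medication aides 1 < 4 → not met
3. resident-rights training 365 days ago vs limit 270 → not met
4. residents per night-shift aide 3 ≤ 16 → met
5. resident bill of rights absent → not met
6. resident trust fund surety bond $55,000 ≥ $20,000 → met
7. condition 'administers injections' holds; admission agreement template absent → not met
8. professional liability coverage $1,825,000 < $1,900,000 → not met
Not met: 2, 3, 5, 7, 8

2, 3, 5, 7, 8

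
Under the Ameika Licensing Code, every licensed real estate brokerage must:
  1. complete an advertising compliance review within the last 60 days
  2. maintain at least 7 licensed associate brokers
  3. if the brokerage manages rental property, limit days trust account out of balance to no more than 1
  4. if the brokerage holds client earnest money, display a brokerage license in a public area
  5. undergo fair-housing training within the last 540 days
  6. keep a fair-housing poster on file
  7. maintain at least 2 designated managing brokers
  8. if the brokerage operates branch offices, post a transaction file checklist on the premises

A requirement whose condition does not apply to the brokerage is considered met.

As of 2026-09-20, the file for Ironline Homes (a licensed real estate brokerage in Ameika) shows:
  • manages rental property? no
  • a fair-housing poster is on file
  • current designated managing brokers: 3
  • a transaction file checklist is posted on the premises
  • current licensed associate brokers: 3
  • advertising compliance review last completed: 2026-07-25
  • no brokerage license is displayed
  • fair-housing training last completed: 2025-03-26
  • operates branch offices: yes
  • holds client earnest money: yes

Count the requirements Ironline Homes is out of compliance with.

3

1. advertising compliance review 57 days ago vs limit 60 → met
2. licensed associate brokers 3 < 7 → not met
3. condition 'manages rental property' does not hold → requirement n/a → met
4. condition 'holds client earnest money' holds; brokerage license absent → not met
5. fair-housing training 543 days ago vs limit 540 → not met
6. fair-housing poster present → met
7. designated managing brokers 3 ≥ 2 → met
8. condition 'operates branch offices' holds; transaction file checklist present → met
Not met: 3 of 8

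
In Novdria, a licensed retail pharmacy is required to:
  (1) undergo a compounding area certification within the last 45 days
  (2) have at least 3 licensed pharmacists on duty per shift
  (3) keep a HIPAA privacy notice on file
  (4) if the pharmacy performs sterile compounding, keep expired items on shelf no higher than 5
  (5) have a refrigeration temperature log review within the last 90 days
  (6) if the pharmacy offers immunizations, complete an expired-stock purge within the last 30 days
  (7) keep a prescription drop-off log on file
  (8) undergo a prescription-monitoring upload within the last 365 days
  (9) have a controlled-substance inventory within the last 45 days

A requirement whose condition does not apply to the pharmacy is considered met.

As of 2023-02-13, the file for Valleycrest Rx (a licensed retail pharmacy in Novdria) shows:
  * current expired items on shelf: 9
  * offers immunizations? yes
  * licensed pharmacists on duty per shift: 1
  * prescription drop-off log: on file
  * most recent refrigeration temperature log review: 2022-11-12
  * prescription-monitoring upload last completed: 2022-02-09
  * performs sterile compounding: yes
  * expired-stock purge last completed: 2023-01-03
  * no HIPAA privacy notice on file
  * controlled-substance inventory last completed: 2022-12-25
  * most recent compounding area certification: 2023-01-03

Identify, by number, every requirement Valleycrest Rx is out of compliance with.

1. compounding area certification 41 days ago vs limit 45 → met
2. licensed pharmacists on duty per shift 1 < 3 → not met
3. HIPAA privacy notice absent → not met
4. condition 'performs sterile compounding' holds; expired items on shelf 9 > 5 → not met
5. refrigeration temperature log review 93 days ago vs limit 90 → not met
6. condition 'offers immunizations' holds; expired-stock purge 41 days ago vs limit 30 → not met
7. prescription drop-off log present → met
8. prescription-monitoring upload 369 days ago vs limit 365 → not met
9. controlled-substance inventory 50 days ago vs limit 45 → not met
Not met: 2, 3, 4, 5, 6, 8, 9

2, 3, 4, 5, 6, 8, 9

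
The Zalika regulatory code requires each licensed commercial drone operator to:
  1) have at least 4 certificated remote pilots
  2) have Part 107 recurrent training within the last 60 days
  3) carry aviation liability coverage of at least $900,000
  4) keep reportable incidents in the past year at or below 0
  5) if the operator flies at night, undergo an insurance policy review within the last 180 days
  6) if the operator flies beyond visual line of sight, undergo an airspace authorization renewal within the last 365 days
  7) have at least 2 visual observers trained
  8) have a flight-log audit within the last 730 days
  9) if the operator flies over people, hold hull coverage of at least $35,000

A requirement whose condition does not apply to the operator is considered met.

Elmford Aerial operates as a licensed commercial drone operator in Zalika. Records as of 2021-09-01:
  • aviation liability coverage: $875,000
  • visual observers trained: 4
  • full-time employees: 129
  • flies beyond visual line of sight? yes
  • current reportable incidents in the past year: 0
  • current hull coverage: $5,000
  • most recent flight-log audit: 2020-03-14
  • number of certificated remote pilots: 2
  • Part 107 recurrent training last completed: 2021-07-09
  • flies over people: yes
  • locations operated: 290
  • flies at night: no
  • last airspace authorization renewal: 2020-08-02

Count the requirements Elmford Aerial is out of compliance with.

1. certificated remote pilots 2 < 4 → not met
2. Part 107 recurrent training 54 days ago vs limit 60 → met
3. aviation liability coverage $875,000 < $900,000 → not met
4. reportable incidents in the past year 0 ≤ 0 → met
5. condition 'flies at night' does not hold → requirement n/a → met
6. condition 'flies beyond visual line of sight' holds; airspace authorization renewal 395 days ago vs limit 365 → not met
7. visual observers trained 4 ≥ 2 → met
8. flight-log audit 536 days ago vs limit 730 → met
9. condition 'flies over people' holds; hull coverage $5,000 < $35,000 → not met
Not met: 4 of 9

4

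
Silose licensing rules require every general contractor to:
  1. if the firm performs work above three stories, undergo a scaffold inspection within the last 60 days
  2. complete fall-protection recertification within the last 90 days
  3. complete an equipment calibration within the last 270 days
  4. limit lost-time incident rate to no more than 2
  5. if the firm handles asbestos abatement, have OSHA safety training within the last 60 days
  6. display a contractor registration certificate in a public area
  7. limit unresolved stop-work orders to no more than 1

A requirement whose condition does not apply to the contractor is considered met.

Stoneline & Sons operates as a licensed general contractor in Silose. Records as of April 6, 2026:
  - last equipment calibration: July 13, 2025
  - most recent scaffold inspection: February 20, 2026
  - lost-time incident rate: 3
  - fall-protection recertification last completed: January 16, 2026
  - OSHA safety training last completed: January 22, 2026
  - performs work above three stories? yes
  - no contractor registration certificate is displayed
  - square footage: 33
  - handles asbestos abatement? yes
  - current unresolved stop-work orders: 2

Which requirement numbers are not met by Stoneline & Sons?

4, 5, 6, 7

1. condition 'performs work above three stories' holds; scaffold inspection 45 days ago vs limit 60 → met
2. fall-protection recertification 80 days ago vs limit 90 → met
3. equipment calibration 267 days ago vs limit 270 → met
4. lost-time incident rate 3 > 2 → not met
5. condition 'handles asbestos abatement' holds; OSHA safety training 74 days ago vs limit 60 → not met
6. contractor registration certificate absent → not met
7. unresolved stop-work orders 2 > 1 → not met
Not met: 4, 5, 6, 7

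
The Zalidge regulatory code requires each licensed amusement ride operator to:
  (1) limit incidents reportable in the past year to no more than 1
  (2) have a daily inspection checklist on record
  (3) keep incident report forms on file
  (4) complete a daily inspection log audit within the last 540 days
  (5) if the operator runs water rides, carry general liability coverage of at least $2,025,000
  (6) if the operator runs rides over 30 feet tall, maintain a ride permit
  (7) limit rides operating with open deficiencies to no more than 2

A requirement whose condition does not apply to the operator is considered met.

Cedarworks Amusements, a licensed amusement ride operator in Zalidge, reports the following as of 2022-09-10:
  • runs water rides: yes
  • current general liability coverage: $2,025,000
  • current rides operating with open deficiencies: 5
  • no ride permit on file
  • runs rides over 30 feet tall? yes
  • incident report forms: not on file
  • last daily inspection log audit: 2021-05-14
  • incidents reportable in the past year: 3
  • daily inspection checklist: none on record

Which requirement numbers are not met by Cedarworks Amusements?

1, 2, 3, 6, 7

1. incidents reportable in the past year 3 > 1 → not met
2. daily inspection checklist absent → not met
3. incident report forms absent → not met
4. daily inspection log audit 484 days ago vs limit 540 → met
5. condition 'runs water rides' holds; general liability coverage $2,025,000 ≥ $2,025,000 → met
6. condition 'runs rides over 30 feet tall' holds; ride permit absent → not met
7. rides operating with open deficiencies 5 > 2 → not met
Not met: 1, 2, 3, 6, 7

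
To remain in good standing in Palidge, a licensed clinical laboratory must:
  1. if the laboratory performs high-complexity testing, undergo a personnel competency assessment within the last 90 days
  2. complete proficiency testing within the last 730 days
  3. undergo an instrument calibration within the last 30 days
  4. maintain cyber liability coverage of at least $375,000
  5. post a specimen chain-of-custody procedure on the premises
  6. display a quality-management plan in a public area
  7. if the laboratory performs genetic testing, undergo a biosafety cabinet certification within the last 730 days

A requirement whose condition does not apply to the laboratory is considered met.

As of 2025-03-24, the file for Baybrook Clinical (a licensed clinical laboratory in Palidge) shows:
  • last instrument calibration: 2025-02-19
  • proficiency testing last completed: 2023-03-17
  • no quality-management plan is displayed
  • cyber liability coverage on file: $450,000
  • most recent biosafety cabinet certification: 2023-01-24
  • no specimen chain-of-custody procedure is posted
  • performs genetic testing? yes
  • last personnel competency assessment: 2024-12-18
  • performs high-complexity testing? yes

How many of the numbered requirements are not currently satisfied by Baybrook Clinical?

6

1. condition 'performs high-complexity testing' holds; personnel competency assessment 96 days ago vs limit 90 → not met
2. proficiency testing 738 days ago vs limit 730 → not met
3. instrument calibration 33 days ago vs limit 30 → not met
4. cyber liability coverage $450,000 ≥ $375,000 → met
5. specimen chain-of-custody procedure absent → not met
6. quality-management plan absent → not met
7. condition 'performs genetic testing' holds; biosafety cabinet certification 790 days ago vs limit 730 → not met
Not met: 6 of 7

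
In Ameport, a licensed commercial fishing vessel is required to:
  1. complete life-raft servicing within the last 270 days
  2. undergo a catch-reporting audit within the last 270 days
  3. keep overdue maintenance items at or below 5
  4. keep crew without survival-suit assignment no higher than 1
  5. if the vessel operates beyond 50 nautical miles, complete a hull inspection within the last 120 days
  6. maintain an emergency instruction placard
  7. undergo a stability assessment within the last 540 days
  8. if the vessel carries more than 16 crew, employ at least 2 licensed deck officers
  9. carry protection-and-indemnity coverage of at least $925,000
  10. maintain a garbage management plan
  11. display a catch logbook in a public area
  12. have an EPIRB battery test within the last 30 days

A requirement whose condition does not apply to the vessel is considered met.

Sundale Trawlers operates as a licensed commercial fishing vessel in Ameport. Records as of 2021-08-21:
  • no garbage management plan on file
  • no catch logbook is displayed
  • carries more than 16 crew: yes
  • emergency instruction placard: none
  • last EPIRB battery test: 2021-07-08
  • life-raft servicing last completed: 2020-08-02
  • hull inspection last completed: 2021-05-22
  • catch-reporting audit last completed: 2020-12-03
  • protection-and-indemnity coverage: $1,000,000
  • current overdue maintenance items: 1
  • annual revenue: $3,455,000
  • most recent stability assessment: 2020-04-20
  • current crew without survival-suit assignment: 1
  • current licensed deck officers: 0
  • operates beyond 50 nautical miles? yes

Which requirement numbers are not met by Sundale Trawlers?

1, 6, 8, 10, 11, 12

1. life-raft servicing 384 days ago vs limit 270 → not met
2. catch-reporting audit 261 days ago vs limit 270 → met
3. overdue maintenance items 1 ≤ 5 → met
4. crew without survival-suit assignment 1 ≤ 1 → met
5. condition 'operates beyond 50 nautical miles' holds; hull inspection 91 days ago vs limit 120 → met
6. emergency instruction placard absent → not met
7. stability assessment 488 days ago vs limit 540 → met
8. condition 'carries more than 16 crew' holds; licensed deck officers 0 < 2 → not met
9. protection-and-indemnity coverage $1,000,000 ≥ $925,000 → met
10. garbage management plan absent → not met
11. catch logbook absent → not met
12. EPIRB battery test 44 days ago vs limit 30 → not met
Not met: 1, 6, 8, 10, 11, 12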